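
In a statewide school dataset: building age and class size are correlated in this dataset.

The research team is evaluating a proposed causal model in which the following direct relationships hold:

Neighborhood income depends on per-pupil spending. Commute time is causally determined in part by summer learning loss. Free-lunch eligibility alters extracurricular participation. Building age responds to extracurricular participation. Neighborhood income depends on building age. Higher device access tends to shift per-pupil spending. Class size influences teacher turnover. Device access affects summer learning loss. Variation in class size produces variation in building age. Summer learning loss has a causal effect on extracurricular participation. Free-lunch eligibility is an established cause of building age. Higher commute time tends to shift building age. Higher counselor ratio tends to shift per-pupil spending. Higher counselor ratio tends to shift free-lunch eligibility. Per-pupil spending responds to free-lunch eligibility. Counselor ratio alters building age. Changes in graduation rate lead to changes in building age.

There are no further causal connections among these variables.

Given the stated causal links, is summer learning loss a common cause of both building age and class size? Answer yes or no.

Summer learning loss has no stated causal path to class size. A confounder must cause both variables, so summer learning loss does not qualify.

no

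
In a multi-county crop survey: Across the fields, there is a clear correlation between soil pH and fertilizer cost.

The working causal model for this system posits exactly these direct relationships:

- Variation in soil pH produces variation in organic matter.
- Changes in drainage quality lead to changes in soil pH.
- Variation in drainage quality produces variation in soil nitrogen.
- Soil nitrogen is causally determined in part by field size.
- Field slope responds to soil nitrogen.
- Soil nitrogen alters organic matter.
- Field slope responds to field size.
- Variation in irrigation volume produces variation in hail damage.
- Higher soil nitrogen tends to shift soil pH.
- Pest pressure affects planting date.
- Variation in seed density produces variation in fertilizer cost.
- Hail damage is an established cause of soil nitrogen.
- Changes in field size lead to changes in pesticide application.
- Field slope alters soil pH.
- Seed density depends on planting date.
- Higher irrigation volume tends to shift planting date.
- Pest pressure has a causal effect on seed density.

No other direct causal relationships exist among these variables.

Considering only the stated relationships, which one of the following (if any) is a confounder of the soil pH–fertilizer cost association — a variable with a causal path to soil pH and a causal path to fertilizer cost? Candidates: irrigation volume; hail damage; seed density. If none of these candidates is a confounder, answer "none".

Irrigation volume causes soil pH (irrigation volume → hail damage → soil nitrogen → soil pH) and also causes fertilizer cost (irrigation volume → planting date → seed density → fertilizer cost); it is a common cause of both.
Each of the other candidates lacks a causal path to at least one of soil pH and fertilizer cost, so they do not confound the relationship.

irrigation volume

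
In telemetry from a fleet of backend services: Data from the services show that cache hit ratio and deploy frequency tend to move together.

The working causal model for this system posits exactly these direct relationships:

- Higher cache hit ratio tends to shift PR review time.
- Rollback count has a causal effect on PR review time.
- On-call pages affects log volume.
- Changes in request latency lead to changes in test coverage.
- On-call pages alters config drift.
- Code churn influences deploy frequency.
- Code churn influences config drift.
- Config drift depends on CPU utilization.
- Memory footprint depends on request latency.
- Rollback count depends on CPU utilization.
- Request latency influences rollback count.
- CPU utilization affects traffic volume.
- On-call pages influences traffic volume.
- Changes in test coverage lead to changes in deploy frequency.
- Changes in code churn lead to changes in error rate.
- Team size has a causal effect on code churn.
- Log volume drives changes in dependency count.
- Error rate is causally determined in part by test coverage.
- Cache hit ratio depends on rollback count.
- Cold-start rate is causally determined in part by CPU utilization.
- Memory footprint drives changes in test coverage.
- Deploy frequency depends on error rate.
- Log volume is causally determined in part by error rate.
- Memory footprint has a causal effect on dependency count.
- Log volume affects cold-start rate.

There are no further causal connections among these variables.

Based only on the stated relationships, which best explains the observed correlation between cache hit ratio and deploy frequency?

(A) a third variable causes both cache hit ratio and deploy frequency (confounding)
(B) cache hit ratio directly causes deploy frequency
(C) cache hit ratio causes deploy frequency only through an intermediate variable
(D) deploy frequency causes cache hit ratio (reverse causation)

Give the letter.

Request latency causes cache hit ratio (request latency → rollback count → cache hit ratio) and deploy frequency (request latency → test coverage → deploy frequency) — a common cause creating the correlation.
There is no stated path from cache hit ratio to deploy frequency or from deploy frequency to cache hit ratio, so neither direct nor reverse causation applies.

A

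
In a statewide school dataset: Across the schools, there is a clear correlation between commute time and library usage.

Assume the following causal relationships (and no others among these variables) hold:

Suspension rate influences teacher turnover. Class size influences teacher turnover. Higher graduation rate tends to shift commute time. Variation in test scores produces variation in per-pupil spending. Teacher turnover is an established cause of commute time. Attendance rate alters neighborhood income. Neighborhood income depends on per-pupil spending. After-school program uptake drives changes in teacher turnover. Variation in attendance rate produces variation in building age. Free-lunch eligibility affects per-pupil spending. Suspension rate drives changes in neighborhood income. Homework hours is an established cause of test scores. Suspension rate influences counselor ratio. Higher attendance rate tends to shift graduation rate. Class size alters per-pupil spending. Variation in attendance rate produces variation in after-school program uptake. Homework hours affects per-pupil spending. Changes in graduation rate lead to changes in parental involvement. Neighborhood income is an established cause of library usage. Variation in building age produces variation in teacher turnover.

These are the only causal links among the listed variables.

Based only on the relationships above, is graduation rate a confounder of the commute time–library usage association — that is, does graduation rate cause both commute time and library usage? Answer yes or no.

no

Graduation rate has no stated causal path to library usage. A confounder must cause both variables, so graduation rate does not qualify.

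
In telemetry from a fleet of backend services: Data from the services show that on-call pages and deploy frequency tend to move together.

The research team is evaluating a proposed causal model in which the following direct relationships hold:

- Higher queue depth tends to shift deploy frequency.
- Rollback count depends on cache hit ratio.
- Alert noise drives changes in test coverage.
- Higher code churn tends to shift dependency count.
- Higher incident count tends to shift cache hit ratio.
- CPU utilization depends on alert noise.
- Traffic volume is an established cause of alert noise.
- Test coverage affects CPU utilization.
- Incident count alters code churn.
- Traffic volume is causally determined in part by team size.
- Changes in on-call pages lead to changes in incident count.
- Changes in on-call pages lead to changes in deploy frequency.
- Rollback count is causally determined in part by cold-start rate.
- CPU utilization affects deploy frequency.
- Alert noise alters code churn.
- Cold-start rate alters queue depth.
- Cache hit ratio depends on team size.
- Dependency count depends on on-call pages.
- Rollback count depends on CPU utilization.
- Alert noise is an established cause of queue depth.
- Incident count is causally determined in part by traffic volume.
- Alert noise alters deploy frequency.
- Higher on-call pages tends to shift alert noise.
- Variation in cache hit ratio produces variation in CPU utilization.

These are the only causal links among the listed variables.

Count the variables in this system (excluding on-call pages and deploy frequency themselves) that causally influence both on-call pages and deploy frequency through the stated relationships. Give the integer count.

0

No listed variable has a causal path to both on-call pages and deploy frequency, so there are no common causes.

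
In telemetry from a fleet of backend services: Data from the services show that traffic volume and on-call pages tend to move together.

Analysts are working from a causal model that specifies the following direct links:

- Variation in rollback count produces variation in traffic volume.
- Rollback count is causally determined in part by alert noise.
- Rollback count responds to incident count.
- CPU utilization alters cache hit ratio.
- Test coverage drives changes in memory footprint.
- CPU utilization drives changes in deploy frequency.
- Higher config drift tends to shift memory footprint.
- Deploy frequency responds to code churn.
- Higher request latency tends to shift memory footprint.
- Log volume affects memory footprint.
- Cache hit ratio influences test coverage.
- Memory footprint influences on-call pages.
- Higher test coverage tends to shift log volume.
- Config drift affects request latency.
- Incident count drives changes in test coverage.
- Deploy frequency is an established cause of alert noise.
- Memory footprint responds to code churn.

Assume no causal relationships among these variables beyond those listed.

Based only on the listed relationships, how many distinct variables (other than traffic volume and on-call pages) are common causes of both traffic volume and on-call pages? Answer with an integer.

3

The common causes are: CPU utilization (to traffic volume via CPU utilization → deploy frequency → alert noise → rollback count → traffic volume; to on-call pages via CPU utilization → cache hit ratio → test coverage → memory footprint → on-call pages); code churn (to traffic volume via code churn → deploy frequency → alert noise → rollback count → traffic volume; to on-call pages via code churn → memory footprint → on-call pages); incident count (to traffic volume via incident count → rollback count → traffic volume; to on-call pages via incident count → test coverage → memory footprint → on-call pages).
Every other variable lacks a causal path to at least one of traffic volume and on-call pages.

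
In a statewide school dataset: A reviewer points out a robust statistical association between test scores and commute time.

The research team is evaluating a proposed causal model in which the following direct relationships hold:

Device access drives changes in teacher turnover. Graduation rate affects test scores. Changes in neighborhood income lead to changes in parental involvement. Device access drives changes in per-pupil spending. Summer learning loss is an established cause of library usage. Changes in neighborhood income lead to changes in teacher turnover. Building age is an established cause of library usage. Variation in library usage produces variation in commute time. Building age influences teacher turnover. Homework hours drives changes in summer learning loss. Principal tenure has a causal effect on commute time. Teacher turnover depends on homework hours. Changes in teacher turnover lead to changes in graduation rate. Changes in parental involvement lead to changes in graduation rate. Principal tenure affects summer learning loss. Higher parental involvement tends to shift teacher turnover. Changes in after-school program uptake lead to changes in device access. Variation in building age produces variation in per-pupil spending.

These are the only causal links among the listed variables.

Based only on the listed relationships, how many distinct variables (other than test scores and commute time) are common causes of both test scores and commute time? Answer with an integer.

The common causes are: building age (to test scores via building age → teacher turnover → graduation rate → test scores; to commute time via building age → library usage → commute time); homework hours (to test scores via homework hours → teacher turnover → graduation rate → test scores; to commute time via homework hours → summer learning loss → library usage → commute time).
Every other variable lacks a causal path to at least one of test scores and commute time.

2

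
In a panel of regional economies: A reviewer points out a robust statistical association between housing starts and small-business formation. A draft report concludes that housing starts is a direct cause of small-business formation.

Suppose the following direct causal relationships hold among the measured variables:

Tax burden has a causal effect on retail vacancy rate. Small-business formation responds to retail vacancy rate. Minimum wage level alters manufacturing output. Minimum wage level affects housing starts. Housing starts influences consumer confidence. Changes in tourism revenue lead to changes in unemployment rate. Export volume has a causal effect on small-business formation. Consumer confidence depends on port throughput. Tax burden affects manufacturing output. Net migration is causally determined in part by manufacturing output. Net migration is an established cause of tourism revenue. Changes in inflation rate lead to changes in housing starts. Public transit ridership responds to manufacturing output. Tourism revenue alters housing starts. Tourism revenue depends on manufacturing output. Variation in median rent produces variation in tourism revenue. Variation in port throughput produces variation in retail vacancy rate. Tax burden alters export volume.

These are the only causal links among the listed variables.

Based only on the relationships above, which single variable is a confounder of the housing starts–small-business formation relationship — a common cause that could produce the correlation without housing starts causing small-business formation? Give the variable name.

Tax burden has a causal path to housing starts (tax burden → manufacturing output → tourism revenue → housing starts) and a separate causal path to small-business formation (tax burden → retail vacancy rate → small-business formation), so it is a common cause of both.
No stated relationship gives housing starts a causal route to small-business formation, so the correlation is explained by the shared upstream cause rather than a direct effect.

tax burden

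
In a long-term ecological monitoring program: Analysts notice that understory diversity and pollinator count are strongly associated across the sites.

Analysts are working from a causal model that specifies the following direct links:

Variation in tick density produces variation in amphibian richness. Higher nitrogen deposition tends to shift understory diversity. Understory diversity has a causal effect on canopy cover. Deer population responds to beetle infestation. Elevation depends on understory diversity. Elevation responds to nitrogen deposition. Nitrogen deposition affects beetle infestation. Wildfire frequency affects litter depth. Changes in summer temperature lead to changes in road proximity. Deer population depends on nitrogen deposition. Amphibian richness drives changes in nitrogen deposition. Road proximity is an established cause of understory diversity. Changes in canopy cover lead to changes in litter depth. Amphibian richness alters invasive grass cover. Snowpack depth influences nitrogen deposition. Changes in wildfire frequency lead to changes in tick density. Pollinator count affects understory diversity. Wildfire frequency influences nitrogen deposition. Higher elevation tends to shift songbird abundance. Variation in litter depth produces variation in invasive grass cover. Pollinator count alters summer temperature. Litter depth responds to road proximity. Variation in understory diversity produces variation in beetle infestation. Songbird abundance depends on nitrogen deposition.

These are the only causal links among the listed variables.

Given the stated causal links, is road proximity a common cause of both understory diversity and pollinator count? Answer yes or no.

no

Road proximity has no stated causal path to pollinator count. A confounder must cause both variables, so road proximity does not qualify.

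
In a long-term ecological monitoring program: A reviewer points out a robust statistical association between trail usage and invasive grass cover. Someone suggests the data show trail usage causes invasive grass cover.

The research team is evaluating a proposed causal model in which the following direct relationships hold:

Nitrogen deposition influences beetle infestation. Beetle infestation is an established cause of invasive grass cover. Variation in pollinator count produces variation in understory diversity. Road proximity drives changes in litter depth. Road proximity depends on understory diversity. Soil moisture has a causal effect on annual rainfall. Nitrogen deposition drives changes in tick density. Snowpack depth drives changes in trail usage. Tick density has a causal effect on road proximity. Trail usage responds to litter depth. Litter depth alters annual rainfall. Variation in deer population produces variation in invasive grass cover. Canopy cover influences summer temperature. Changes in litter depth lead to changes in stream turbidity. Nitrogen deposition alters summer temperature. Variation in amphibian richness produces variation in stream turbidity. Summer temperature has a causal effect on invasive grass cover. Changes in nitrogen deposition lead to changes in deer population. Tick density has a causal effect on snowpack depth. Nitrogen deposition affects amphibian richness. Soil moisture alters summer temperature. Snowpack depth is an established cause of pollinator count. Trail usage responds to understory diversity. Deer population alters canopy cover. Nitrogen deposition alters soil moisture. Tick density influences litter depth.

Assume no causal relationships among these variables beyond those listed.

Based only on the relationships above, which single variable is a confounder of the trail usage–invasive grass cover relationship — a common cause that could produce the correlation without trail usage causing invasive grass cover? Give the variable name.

Nitrogen deposition has a causal path to trail usage (nitrogen deposition → tick density → litter depth → trail usage) and a separate causal path to invasive grass cover (nitrogen deposition → summer temperature → invasive grass cover), so it is a common cause of both.
No stated relationship gives trail usage a causal route to invasive grass cover, so the correlation is explained by the shared upstream cause rather than a direct effect.

nitrogen deposition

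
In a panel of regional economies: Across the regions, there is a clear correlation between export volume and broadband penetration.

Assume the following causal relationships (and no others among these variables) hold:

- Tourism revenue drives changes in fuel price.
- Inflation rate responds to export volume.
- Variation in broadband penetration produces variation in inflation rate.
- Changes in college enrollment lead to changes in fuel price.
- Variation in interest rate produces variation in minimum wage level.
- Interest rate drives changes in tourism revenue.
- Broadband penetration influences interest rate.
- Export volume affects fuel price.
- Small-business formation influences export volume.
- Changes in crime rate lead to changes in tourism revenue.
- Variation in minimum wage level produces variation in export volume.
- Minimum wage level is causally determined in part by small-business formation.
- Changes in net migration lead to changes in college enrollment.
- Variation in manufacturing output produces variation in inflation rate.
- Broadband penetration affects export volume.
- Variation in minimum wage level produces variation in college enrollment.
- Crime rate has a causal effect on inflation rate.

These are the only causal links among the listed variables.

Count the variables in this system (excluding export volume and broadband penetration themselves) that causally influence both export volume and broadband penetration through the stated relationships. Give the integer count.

0

No listed variable has a causal path to both export volume and broadband penetration, so there are no common causes.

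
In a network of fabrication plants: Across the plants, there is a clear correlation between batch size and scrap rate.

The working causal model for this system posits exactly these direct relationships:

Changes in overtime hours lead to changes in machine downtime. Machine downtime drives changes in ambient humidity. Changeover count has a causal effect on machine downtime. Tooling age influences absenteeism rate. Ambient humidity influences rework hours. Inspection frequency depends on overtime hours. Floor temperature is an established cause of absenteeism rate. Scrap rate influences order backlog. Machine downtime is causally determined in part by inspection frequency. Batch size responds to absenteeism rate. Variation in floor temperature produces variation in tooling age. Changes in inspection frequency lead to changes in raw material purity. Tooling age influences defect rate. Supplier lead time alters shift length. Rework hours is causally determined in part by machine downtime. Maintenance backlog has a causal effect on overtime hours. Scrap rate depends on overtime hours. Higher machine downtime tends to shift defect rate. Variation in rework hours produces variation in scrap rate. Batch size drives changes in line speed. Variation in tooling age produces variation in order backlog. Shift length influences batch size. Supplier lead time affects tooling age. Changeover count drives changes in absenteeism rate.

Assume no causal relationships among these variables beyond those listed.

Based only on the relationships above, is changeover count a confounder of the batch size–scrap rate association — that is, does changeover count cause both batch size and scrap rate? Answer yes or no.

Changeover count has a causal path to batch size (changeover count → absenteeism rate → batch size) and to scrap rate (changeover count → machine downtime → rework hours → scrap rate), so it is a common cause of both — a confounder.

yes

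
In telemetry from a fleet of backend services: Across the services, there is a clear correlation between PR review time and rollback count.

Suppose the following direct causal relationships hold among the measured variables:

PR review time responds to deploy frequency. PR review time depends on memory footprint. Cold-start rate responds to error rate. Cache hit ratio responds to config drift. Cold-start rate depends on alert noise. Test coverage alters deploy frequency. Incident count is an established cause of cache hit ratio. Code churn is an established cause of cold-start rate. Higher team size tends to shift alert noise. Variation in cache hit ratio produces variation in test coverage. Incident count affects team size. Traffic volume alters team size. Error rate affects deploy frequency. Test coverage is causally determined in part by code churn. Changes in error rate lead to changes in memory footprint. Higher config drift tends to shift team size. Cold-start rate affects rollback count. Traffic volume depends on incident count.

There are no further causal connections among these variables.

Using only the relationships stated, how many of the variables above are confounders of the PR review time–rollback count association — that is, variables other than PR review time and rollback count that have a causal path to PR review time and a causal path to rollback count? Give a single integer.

The common causes are: code churn (to PR review time via code churn → test coverage → deploy frequency → PR review time; to rollback count via code churn → cold-start rate → rollback count); config drift (to PR review time via config drift → cache hit ratio → test coverage → deploy frequency → PR review time; to rollback count via config drift → team size → alert noise → cold-start rate → rollback count); error rate (to PR review time via error rate → deploy frequency → PR review time; to rollback count via error rate → cold-start rate → rollback count); incident count (to PR review time via incident count → cache hit ratio → test coverage → deploy frequency → PR review time; to rollback count via incident count → team size → alert noise → cold-start rate → rollback count).
Every other variable lacks a causal path to at least one of PR review time and rollback count.

4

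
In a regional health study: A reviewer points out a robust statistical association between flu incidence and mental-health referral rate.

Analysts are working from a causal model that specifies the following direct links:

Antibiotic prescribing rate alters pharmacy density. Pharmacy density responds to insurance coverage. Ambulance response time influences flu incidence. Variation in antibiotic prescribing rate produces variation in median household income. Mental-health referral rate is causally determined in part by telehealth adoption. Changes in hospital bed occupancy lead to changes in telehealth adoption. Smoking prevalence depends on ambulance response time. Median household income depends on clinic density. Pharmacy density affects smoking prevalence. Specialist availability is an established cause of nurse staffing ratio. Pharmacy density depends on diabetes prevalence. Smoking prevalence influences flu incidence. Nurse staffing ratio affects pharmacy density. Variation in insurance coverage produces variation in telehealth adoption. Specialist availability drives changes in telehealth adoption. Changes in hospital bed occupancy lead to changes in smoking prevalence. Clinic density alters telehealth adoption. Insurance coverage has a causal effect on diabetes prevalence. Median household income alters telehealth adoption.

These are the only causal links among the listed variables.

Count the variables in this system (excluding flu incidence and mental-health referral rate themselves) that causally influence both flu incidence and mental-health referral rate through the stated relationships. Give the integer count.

The common causes are: antibiotic prescribing rate (to flu incidence via antibiotic prescribing rate → pharmacy density → smoking prevalence → flu incidence; to mental-health referral rate via antibiotic prescribing rate → median household income → telehealth adoption → mental-health referral rate); hospital bed occupancy (to flu incidence via hospital bed occupancy → smoking prevalence → flu incidence; to mental-health referral rate via hospital bed occupancy → telehealth adoption → mental-health referral rate); insurance coverage (to flu incidence via insurance coverage → pharmacy density → smoking prevalence → flu incidence; to mental-health referral rate via insurance coverage → telehealth adoption → mental-health referral rate); specialist availability (to flu incidence via specialist availability → nurse staffing ratio → pharmacy density → smoking prevalence → flu incidence; to mental-health referral rate via specialist availability → telehealth adoption → mental-health referral rate).
Every other variable lacks a causal path to at least one of flu incidence and mental-health referral rate.

4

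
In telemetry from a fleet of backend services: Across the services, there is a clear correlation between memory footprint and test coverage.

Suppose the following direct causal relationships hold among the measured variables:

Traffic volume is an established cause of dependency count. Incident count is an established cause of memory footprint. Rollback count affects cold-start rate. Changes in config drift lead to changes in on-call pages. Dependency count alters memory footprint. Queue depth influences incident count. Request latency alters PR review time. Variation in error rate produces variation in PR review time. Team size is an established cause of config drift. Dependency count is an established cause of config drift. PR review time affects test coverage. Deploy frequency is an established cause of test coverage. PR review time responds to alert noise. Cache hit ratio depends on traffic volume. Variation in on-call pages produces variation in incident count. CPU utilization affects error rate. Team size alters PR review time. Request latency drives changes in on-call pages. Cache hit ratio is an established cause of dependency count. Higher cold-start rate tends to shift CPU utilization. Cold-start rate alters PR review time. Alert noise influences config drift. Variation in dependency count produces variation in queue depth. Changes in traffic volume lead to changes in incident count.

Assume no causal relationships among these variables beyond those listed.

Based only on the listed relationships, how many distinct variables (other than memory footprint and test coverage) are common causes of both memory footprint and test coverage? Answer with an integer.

3

The common causes are: alert noise (to memory footprint via alert noise → config drift → on-call pages → incident count → memory footprint; to test coverage via alert noise → PR review time → test coverage); request latency (to memory footprint via request latency → on-call pages → incident count → memory footprint; to test coverage via request latency → PR review time → test coverage); team size (to memory footprint via team size → config drift → on-call pages → incident count → memory footprint; to test coverage via team size → PR review time → test coverage).
Every other variable lacks a causal path to at least one of memory footprint and test coverage.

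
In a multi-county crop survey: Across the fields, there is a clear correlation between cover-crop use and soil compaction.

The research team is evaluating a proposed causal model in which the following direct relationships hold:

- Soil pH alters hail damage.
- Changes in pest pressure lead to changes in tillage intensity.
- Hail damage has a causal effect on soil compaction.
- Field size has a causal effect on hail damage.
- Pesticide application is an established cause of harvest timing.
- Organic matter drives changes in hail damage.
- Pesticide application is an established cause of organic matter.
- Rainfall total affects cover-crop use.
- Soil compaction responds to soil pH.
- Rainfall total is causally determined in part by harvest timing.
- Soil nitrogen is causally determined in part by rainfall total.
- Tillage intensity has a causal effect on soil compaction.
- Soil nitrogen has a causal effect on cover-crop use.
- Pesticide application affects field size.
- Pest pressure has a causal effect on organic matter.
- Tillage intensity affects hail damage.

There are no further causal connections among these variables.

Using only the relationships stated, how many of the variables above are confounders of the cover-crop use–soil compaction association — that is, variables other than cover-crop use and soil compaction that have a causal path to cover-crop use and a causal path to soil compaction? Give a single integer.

The common causes are: pesticide application (to cover-crop use via pesticide application → harvest timing → rainfall total → cover-crop use; to soil compaction via pesticide application → organic matter → hail damage → soil compaction).
Every other variable lacks a causal path to at least one of cover-crop use and soil compaction.

1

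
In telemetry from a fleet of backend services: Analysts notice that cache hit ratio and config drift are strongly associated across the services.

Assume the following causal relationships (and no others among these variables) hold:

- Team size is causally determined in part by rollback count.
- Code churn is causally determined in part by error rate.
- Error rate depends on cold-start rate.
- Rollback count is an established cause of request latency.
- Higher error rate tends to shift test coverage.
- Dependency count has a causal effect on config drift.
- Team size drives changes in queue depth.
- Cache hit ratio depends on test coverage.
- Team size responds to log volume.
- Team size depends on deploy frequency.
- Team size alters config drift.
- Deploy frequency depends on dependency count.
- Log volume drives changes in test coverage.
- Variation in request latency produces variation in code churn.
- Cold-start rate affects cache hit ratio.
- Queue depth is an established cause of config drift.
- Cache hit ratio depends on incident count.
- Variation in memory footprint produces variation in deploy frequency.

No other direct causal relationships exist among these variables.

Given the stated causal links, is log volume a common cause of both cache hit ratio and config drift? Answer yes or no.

yes

Log volume has a causal path to cache hit ratio (log volume → test coverage → cache hit ratio) and to config drift (log volume → team size → config drift), so it is a common cause of both — a confounder.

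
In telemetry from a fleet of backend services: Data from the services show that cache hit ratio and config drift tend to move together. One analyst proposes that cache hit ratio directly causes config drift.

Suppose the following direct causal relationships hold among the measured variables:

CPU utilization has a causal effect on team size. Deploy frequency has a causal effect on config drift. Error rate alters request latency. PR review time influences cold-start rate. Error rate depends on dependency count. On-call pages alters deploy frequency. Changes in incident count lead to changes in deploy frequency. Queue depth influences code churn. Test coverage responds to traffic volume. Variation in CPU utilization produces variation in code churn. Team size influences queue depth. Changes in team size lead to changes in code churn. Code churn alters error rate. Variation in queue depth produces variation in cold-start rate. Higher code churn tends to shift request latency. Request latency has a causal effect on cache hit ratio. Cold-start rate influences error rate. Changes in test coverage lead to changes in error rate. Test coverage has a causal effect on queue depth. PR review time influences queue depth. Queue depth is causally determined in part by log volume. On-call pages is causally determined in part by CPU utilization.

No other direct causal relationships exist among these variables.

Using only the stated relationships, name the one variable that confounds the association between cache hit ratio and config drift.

CPU utilization has a causal path to cache hit ratio (CPU utilization → code churn → request latency → cache hit ratio) and a separate causal path to config drift (CPU utilization → on-call pages → deploy frequency → config drift), so it is a common cause of both.
No stated relationship gives cache hit ratio a causal route to config drift, so the correlation is explained by the shared upstream cause rather than a direct effect.

CPU utilization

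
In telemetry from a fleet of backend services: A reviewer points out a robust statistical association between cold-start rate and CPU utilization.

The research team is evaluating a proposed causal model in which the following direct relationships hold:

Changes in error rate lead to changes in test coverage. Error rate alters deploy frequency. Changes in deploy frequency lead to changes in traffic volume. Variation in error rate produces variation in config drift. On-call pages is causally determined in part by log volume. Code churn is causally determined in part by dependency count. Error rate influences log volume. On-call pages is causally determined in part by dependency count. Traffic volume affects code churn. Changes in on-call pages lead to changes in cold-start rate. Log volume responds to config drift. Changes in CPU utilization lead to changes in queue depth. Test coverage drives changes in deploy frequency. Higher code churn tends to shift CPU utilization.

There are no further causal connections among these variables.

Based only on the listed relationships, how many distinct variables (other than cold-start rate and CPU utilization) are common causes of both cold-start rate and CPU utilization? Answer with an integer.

2

The common causes are: dependency count (to cold-start rate via dependency count → on-call pages → cold-start rate; to CPU utilization via dependency count → code churn → CPU utilization); error rate (to cold-start rate via error rate → log volume → on-call pages → cold-start rate; to CPU utilization via error rate → deploy frequency → traffic volume → code churn → CPU utilization).
Every other variable lacks a causal path to at least one of cold-start rate and CPU utilization.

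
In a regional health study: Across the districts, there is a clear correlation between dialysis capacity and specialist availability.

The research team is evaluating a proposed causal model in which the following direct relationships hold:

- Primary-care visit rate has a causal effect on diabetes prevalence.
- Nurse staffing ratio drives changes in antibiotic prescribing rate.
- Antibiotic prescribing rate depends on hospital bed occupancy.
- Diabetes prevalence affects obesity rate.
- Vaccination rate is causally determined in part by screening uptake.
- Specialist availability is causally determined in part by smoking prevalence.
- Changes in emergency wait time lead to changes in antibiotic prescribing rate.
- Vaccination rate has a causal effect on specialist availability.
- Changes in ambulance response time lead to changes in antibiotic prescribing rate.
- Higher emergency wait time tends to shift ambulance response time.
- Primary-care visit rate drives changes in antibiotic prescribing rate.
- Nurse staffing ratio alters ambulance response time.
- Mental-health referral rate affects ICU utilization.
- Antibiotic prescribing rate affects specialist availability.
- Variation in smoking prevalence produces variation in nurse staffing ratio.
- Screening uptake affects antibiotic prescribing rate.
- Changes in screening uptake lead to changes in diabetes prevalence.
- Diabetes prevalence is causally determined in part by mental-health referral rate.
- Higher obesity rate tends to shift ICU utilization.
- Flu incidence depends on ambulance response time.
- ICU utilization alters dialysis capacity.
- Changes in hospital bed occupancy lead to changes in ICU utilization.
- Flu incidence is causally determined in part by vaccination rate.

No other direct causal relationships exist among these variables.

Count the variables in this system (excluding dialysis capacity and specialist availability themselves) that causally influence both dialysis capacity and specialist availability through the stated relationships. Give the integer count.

3

The common causes are: hospital bed occupancy (to dialysis capacity via hospital bed occupancy → ICU utilization → dialysis capacity; to specialist availability via hospital bed occupancy → antibiotic prescribing rate → specialist availability); primary-care visit rate (to dialysis capacity via primary-care visit rate → diabetes prevalence → obesity rate → ICU utilization → dialysis capacity; to specialist availability via primary-care visit rate → antibiotic prescribing rate → specialist availability); screening uptake (to dialysis capacity via screening uptake → diabetes prevalence → obesity rate → ICU utilization → dialysis capacity; to specialist availability via screening uptake → vaccination rate → specialist availability).
Every other variable lacks a causal path to at least one of dialysis capacity and specialist availability.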